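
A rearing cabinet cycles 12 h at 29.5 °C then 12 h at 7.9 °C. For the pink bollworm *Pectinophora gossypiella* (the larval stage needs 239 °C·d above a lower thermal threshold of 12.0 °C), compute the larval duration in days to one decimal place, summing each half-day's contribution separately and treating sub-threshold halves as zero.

27.3 days

Day half: max(0, 29.5 − 12.0) × 0.5 = 17.5 × 0.5 = 8.75 DD.
Night half: max(0, 7.9 − 12.0) × 0.5 = 0.0 × 0.5 = 0.00 DD.
Per 24 h: 8.75 DD/day.
Duration = 239 / 8.75 = 27.314 ≈ 27.3 days.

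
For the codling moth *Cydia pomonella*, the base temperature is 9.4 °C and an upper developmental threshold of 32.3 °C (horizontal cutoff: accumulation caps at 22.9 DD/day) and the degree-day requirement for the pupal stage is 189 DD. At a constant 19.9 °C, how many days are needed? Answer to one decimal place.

Daily accumulation = 19.9 − 9.4 = 10.5 DD/day.
Duration = 189 / 10.5 = 18.000 ≈ 18.0 days.

18.0 days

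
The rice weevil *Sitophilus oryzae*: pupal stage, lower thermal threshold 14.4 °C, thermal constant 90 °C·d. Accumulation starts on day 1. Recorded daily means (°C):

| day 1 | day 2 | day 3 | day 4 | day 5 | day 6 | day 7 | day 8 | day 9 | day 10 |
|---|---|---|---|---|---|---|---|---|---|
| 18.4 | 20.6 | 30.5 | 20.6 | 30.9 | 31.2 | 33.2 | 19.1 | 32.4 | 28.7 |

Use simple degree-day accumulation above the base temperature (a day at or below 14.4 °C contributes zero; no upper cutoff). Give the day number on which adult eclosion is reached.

Daily DD above 14.4 °C: 4.0, 6.2, 16.1, 6.2, 16.5, 16.8, 18.8, 4.7, 18.0, 14.3.
Cumulative: 4.0, 10.2, 26.3, 32.5, 49.0, 65.8, 84.6, 89.3, 107.3, 121.6.
The total first reaches 90 DD on day 9.

day 9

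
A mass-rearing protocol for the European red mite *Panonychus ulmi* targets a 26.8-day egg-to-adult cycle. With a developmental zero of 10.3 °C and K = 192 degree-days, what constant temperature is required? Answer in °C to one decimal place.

17.5 °C

Required daily accumulation = 192 / 26.8 = 7.164 DD/day.
T = T_base + 7.164 = 10.3 + 7.164 = 17.464 ≈ 17.5 °C.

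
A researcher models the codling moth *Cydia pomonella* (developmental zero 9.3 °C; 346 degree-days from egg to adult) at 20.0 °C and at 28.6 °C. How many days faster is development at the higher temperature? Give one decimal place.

14.4 days

At 20.0 °C: 346 / (20.0 − 9.3) = 346 / 10.7 = 32.336 d.
At 28.6 °C: 346 / (28.6 − 9.3) = 346 / 19.3 = 17.927 d.
Difference = |32.336 − 17.927| = 14.409 ≈ 14.4 days.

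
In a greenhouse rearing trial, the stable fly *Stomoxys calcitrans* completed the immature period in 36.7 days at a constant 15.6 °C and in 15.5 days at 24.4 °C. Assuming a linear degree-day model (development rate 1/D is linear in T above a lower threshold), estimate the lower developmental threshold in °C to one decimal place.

Linear rate model ⇒ the product D·(T − T_b) is constant across temperatures.
36.7·(15.6 − T_b) = 15.5·(24.4 − T_b)
T_b = (36.7·15.6 − 15.5·24.4) / (36.7 − 15.5) = 194.32 / 21.2 = 9.166 °C ≈ 9.2 °C.

9.2 °C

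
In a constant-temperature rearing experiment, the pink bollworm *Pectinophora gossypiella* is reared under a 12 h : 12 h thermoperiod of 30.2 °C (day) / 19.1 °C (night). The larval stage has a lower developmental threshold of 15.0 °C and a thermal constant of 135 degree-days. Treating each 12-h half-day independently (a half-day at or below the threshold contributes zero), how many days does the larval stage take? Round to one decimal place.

14.0 days

Day half: max(0, 30.2 − 15.0) × 0.5 = 15.2 × 0.5 = 7.60 DD.
Night half: max(0, 19.1 − 15.0) × 0.5 = 4.1 × 0.5 = 2.05 DD.
Per 24 h: 9.65 DD/day.
Duration = 135 / 9.65 = 13.990 ≈ 14.0 days.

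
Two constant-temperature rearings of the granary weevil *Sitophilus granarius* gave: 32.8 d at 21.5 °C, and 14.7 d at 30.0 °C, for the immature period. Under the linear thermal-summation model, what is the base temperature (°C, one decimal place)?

14.6 °C

Under the model K = D·(T − T_b), so D₁·(T₁ − T_b) = D₂·(T₂ − T_b).
32.8·(21.5 − T_b) = 14.7·(30.0 − T_b)
T_b = (32.8·21.5 − 14.7·30.0) / (32.8 − 14.7) = 264.20 / 18.1 = 14.597 °C ≈ 14.6 °C.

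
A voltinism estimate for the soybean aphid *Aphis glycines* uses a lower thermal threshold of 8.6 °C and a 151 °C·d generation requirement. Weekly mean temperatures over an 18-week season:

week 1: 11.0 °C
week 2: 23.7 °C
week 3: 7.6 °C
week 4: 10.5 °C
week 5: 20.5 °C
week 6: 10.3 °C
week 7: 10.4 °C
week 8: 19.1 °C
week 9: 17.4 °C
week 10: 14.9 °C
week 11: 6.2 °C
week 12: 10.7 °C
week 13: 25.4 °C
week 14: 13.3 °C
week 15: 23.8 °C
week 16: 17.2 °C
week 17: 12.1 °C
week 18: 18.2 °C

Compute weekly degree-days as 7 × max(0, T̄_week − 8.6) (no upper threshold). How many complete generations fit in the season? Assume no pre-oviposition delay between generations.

5 generations

Weekly DD (7 × max(0, T̄ − 8.6)): 16.8, 105.7, 0.0, 13.3, 83.3, 11.9, 12.6, 73.5, 61.6, 44.1, 0.0, 14.7, 117.6, 32.9, 106.4, 60.2, 24.5, 67.2.
Season total = 846.3 DD.
Complete generations = ⌊846.3 / 151⌋ = 5.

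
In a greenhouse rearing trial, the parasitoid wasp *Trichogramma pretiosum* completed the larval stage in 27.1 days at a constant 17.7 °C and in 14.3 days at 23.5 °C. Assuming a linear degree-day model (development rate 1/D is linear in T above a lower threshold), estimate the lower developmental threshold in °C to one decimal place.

Under the model K = D·(T − T_b), so D₁·(T₁ − T_b) = D₂·(T₂ − T_b).
27.1·(17.7 − T_b) = 14.3·(23.5 − T_b)
T_b = (27.1·17.7 − 14.3·23.5) / (27.1 − 14.3) = 143.62 / 12.8 = 11.220 °C ≈ 11.2 °C.

11.2 °C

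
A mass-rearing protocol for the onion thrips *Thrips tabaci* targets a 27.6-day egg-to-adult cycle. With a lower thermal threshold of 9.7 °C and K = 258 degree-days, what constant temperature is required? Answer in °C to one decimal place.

19.0 °C

Required daily accumulation = 258 / 27.6 = 9.348 DD/day.
T = T_base + 9.348 = 9.7 + 9.348 = 19.048 ≈ 19.0 °C.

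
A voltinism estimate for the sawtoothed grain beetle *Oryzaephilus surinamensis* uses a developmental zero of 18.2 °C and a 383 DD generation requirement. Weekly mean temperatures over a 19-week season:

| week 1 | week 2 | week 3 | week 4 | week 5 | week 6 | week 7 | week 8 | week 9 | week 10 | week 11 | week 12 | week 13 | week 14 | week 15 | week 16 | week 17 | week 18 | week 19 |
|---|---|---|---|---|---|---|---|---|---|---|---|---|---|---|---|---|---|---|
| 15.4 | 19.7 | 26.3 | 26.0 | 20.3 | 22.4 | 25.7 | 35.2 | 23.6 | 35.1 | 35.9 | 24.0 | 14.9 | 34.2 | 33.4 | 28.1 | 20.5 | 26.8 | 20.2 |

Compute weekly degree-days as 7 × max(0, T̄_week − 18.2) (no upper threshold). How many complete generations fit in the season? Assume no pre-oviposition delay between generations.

Weekly DD (7 × max(0, T̄ − 18.2)): 0.0, 10.5, 56.7, 54.6, 14.7, 29.4, 52.5, 119.0, 37.8, 118.3, 123.9, 40.6, 0.0, 112.0, 106.4, 69.3, 16.1, 60.2, 14.0.
Season total = 1036.0 DD.
Complete generations = ⌊1036.0 / 383⌋ = 2.

2 generations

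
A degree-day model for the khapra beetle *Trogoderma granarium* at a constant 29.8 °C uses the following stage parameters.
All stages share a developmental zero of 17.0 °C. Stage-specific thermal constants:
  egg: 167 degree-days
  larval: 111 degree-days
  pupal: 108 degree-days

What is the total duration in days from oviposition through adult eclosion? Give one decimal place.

Daily accumulation at 29.8 °C = 29.8 − 17.0 = 12.8 DD/day.
Total K = 167 + 111 + 108 = 386 DD.
Total duration = 386 / 12.8 = 30.156 ≈ 30.2 days.

30.2 days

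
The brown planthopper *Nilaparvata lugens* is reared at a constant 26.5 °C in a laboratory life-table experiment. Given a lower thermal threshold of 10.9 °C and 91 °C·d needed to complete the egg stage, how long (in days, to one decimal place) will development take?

5.8 days

Daily accumulation = 26.5 − 10.9 = 15.6 DD/day.
Duration = 91 / 15.6 = 5.833 ≈ 5.8 days.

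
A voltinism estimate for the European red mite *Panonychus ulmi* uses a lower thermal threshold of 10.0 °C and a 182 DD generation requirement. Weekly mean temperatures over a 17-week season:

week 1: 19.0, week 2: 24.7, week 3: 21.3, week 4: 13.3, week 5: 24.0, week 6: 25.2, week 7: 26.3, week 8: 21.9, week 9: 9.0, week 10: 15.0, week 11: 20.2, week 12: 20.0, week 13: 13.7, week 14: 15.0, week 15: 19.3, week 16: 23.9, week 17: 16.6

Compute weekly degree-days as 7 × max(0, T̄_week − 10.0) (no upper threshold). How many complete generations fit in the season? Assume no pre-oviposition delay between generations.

Weekly DD (7 × max(0, T̄ − 10.0)): 63.0, 102.9, 79.1, 23.1, 98.0, 106.4, 114.1, 83.3, 0.0, 35.0, 71.4, 70.0, 25.9, 35.0, 65.1, 97.3, 46.2.
Season total = 1115.8 DD.
Complete generations = ⌊1115.8 / 182⌋ = 6.

6 generations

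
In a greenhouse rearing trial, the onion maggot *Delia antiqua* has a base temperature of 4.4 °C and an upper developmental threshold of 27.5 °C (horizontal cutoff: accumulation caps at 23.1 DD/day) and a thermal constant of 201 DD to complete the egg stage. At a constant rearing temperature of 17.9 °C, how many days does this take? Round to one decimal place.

14.9 days

Daily accumulation = 17.9 − 4.4 = 13.5 DD/day.
Duration = 201 / 13.5 = 14.889 ≈ 14.9 days.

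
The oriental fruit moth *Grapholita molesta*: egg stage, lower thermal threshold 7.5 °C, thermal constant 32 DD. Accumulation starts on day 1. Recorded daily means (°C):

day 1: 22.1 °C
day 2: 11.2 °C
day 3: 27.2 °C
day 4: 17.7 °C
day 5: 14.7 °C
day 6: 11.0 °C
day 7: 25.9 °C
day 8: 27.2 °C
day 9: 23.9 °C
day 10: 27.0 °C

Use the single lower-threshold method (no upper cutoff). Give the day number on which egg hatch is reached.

Daily DD above 7.5 °C: 14.6, 3.7, 19.7, 10.2, 7.2, 3.5, 18.4, 19.7, 16.4, 19.5.
Cumulative: 14.6, 18.3, 38.0, 48.2, 55.4, 58.9, 77.3, 97.0, 113.4, 132.9.
The total first reaches 32 DD on day 3.

day 3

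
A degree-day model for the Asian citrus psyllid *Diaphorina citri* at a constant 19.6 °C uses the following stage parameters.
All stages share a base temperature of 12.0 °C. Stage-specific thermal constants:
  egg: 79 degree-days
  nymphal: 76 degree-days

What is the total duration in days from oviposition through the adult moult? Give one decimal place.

Daily accumulation at 19.6 °C = 19.6 − 12.0 = 7.6 DD/day.
Total K = 79 + 76 = 155 DD.
Total duration = 155 / 7.6 = 20.395 ≈ 20.4 days.

20.4 days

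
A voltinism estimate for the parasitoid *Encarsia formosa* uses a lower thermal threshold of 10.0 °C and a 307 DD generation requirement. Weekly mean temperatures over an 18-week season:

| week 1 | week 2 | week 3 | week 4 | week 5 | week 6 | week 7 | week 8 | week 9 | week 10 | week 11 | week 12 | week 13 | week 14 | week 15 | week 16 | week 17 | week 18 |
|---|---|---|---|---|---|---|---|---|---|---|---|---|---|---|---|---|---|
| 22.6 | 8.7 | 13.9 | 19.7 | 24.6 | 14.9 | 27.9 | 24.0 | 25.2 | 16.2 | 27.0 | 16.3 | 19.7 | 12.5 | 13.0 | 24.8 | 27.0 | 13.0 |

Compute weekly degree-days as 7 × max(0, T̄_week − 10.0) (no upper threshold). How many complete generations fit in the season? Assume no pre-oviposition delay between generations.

Weekly DD (7 × max(0, T̄ − 10.0)): 88.2, 0.0, 27.3, 67.9, 102.2, 34.3, 125.3, 98.0, 106.4, 43.4, 119.0, 44.1, 67.9, 17.5, 21.0, 103.6, 119.0, 21.0.
Season total = 1206.1 DD.
Complete generations = ⌊1206.1 / 307⌋ = 3.

3 generations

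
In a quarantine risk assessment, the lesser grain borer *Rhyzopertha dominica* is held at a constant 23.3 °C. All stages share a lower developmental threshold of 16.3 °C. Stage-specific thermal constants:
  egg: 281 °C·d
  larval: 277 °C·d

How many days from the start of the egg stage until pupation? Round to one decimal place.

79.7 days

Daily accumulation at 23.3 °C = 23.3 − 16.3 = 7.0 DD/day.
Total K = 281 + 277 = 558 DD.
Total duration = 558 / 7.0 = 79.714 ≈ 79.7 days.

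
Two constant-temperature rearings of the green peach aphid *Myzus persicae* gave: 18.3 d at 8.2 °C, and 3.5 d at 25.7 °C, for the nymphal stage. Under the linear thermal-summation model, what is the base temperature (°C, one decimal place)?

4.1 °C

Under the model K = D·(T − T_b), so D₁·(T₁ − T_b) = D₂·(T₂ − T_b).
18.3·(8.2 − T_b) = 3.5·(25.7 − T_b)
T_b = (18.3·8.2 − 3.5·25.7) / (18.3 − 3.5) = 60.11 / 14.8 = 4.061 °C ≈ 4.1 °C.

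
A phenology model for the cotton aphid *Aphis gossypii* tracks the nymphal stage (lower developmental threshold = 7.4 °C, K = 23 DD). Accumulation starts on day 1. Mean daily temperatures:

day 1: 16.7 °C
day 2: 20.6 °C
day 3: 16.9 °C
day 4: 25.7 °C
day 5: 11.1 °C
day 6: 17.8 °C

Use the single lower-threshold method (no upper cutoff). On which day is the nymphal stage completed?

Daily DD above 7.4 °C: 9.3, 13.2, 9.5, 18.3, 3.7, 10.4.
Cumulative: 9.3, 22.5, 32.0, 50.3, 54.0, 64.4.
The total first reaches 23 DD on day 3.

day 3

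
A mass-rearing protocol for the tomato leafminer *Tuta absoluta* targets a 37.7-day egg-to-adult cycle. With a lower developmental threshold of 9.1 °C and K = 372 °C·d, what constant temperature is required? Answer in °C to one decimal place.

Required daily accumulation = 372 / 37.7 = 9.867 DD/day.
T = T_base + 9.867 = 9.1 + 9.867 = 18.967 ≈ 19.0 °C.

19.0 °C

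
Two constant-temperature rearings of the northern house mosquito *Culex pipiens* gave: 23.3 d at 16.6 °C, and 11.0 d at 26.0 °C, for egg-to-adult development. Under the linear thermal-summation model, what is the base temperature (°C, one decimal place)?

Equal thermal constants: D₁(T₁ − T_b) = D₂(T₂ − T_b).
23.3·(16.6 − T_b) = 11.0·(26.0 − T_b)
T_b = (23.3·16.6 − 11.0·26.0) / (23.3 − 11.0) = 100.78 / 12.3 = 8.193 °C ≈ 8.2 °C.

8.2 °C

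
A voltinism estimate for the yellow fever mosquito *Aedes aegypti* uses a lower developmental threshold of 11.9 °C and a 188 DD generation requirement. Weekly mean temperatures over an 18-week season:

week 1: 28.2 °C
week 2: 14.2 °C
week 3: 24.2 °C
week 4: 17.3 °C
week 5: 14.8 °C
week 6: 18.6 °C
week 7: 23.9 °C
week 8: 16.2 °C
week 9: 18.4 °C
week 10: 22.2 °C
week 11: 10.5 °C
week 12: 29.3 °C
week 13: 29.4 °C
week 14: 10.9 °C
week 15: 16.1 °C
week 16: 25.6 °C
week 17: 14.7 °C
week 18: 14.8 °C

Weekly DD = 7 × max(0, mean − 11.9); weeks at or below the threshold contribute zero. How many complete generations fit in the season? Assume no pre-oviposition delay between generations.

Weekly DD (7 × max(0, T̄ − 11.9)): 114.1, 16.1, 86.1, 37.8, 20.3, 46.9, 84.0, 30.1, 45.5, 72.1, 0.0, 121.8, 122.5, 0.0, 29.4, 95.9, 19.6, 20.3.
Season total = 962.5 DD.
Complete generations = ⌊962.5 / 188⌋ = 5.

5 generations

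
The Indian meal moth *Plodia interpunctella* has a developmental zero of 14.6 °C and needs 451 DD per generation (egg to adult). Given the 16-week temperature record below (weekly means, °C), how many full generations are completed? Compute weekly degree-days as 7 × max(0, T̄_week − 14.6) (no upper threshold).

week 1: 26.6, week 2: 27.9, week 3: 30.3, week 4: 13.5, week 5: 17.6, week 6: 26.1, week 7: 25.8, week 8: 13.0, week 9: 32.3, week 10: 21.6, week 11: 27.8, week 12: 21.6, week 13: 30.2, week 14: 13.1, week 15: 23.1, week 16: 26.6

Weekly DD (7 × max(0, T̄ − 14.6)): 84.0, 93.1, 109.9, 0.0, 21.0, 80.5, 78.4, 0.0, 123.9, 49.0, 92.4, 49.0, 109.2, 0.0, 59.5, 84.0.
Season total = 1033.9 DD.
Complete generations = ⌊1033.9 / 451⌋ = 2.

2 generations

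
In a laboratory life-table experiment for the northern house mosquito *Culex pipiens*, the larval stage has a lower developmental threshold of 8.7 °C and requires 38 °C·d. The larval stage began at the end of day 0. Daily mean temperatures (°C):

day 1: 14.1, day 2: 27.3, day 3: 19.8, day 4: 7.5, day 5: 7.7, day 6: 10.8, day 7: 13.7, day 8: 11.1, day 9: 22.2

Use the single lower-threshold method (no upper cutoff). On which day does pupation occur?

Daily DD above 8.7 °C: 5.4, 18.6, 11.1, 0.0, 0.0, 2.1, 5.0, 2.4, 13.5.
Cumulative: 5.4, 24.0, 35.1, 35.1, 35.1, 37.2, 42.2, 44.6, 58.1.
The total first reaches 38 DD on day 7.

day 7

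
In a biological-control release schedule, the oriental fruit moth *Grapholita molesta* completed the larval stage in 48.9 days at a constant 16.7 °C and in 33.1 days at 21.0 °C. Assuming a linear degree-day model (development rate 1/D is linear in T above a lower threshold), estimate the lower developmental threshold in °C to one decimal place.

Linear rate model ⇒ the product D·(T − T_b) is constant across temperatures.
48.9·(16.7 − T_b) = 33.1·(21.0 − T_b)
T_b = (48.9·16.7 − 33.1·21.0) / (48.9 − 33.1) = 121.53 / 15.8 = 7.692 °C ≈ 7.7 °C.

7.7 °C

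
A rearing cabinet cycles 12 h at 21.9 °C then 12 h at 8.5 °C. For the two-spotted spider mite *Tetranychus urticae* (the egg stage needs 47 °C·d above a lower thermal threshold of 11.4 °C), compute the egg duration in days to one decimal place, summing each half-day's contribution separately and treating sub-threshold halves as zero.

9.0 days

Day half: max(0, 21.9 − 11.4) × 0.5 = 10.5 × 0.5 = 5.25 DD.
Night half: max(0, 8.5 − 11.4) × 0.5 = 0.0 × 0.5 = 0.00 DD.
Per 24 h: 5.25 DD/day.
Duration = 47 / 5.25 = 8.952 ≈ 9.0 days.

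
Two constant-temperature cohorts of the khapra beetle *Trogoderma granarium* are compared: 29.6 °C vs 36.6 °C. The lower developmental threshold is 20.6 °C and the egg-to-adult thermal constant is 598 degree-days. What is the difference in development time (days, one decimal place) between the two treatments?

At 29.6 °C: 598 / (29.6 − 20.6) = 598 / 9.0 = 66.444 d.
At 36.6 °C: 598 / (36.6 − 20.6) = 598 / 16.0 = 37.375 d.
Difference = |66.444 − 37.375| = 29.069 ≈ 29.1 days.

29.1 days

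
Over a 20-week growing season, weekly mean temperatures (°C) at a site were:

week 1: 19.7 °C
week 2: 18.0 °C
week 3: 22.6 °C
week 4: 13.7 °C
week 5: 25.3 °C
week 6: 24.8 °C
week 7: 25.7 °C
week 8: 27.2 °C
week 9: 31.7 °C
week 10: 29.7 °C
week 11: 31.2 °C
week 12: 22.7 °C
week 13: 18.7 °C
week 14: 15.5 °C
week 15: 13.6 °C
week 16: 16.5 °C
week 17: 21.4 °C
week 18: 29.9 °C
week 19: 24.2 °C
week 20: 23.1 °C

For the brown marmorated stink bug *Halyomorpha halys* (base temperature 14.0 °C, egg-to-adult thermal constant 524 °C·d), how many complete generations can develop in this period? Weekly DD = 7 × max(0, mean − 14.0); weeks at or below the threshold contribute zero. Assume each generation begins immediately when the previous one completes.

Weekly DD (7 × max(0, T̄ − 14.0)): 39.9, 28.0, 60.2, 0.0, 79.1, 75.6, 81.9, 92.4, 123.9, 109.9, 120.4, 60.9, 32.9, 10.5, 0.0, 17.5, 51.8, 111.3, 71.4, 63.7.
Season total = 1231.3 DD.
Complete generations = ⌊1231.3 / 524⌋ = 2.

2 generations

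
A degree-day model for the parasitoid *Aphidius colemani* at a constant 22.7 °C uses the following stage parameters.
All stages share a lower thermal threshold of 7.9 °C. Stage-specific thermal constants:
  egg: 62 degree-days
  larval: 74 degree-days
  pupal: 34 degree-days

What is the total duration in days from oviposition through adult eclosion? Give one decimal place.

Daily accumulation at 22.7 °C = 22.7 − 7.9 = 14.8 DD/day.
Total K = 62 + 74 + 34 = 170 DD.
Total duration = 170 / 14.8 = 11.486 ≈ 11.5 days.

11.5 days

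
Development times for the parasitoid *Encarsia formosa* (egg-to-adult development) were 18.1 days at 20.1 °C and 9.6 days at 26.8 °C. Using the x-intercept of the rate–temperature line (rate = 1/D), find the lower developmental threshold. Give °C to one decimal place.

12.5 °C

Equal thermal constants: D₁(T₁ − T_b) = D₂(T₂ − T_b).
18.1·(20.1 − T_b) = 9.6·(26.8 − T_b)
T_b = (18.1·20.1 − 9.6·26.8) / (18.1 − 9.6) = 106.53 / 8.5 = 12.533 °C ≈ 12.5 °C.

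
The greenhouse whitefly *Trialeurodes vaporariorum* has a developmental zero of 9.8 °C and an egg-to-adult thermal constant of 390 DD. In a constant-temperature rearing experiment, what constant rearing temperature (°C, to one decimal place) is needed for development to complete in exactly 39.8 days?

Required daily accumulation = 390 / 39.8 = 9.799 DD/day.
T = T_base + 9.799 = 9.8 + 9.799 = 19.599 ≈ 19.6 °C.

19.6 °C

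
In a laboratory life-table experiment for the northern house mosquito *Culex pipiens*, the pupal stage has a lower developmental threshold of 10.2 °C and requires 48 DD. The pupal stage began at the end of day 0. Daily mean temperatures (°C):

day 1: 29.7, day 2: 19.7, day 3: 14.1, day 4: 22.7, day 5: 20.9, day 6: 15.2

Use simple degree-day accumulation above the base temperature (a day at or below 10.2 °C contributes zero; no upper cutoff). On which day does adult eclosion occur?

day 5

Daily DD above 10.2 °C: 19.5, 9.5, 3.9, 12.5, 10.7, 5.0.
Cumulative: 19.5, 29.0, 32.9, 45.4, 56.1, 61.1.
The total first reaches 48 DD on day 5.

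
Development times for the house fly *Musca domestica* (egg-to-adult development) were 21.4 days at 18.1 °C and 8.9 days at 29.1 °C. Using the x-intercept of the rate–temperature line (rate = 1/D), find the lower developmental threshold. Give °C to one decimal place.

10.3 °C

Under the model K = D·(T − T_b), so D₁·(T₁ − T_b) = D₂·(T₂ − T_b).
21.4·(18.1 − T_b) = 8.9·(29.1 − T_b)
T_b = (21.4·18.1 − 8.9·29.1) / (21.4 − 8.9) = 128.35 / 12.5 = 10.268 °C ≈ 10.3 °C.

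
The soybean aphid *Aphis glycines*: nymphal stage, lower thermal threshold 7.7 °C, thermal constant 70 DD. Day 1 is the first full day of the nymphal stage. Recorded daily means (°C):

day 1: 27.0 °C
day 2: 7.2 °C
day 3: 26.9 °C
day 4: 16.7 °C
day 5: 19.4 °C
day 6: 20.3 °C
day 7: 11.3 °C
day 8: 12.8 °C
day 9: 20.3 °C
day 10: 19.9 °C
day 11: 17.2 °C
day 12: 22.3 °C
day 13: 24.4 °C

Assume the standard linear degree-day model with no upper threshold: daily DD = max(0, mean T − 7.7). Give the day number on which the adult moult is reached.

Daily DD above 7.7 °C: 19.3, 0.0, 19.2, 9.0, 11.7, 12.6, 3.6, 5.1, 12.6, 12.2, 9.5, 14.6, 16.7.
Cumulative: 19.3, 19.3, 38.5, 47.5, 59.2, 71.8, 75.4, 80.5, 93.1, 105.3, 114.8, 129.4, 146.1.
The total first reaches 70 DD on day 6.

day 6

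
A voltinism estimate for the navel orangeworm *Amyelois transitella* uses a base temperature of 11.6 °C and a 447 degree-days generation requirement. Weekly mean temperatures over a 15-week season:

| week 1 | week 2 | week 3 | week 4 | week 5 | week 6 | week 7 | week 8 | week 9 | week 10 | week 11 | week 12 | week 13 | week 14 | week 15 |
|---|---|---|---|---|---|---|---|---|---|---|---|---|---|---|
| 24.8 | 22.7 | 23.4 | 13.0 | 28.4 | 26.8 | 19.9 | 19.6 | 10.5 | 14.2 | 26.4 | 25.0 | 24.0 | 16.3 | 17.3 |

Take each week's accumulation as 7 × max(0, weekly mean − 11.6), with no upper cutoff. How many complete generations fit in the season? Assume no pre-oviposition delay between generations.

2 generations

Weekly DD (7 × max(0, T̄ − 11.6)): 92.4, 77.7, 82.6, 9.8, 117.6, 106.4, 58.1, 56.0, 0.0, 18.2, 103.6, 93.8, 86.8, 32.9, 39.9.
Season total = 975.8 DD.
Complete generations = ⌊975.8 / 447⌋ = 2.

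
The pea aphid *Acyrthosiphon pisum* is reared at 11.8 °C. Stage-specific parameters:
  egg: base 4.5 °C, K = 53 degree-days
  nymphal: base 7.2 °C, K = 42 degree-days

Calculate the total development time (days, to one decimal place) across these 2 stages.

egg: 53 / (11.8 − 4.5) = 53 / 7.3 = 7.260 d.
nymphal: 42 / (11.8 − 7.2) = 42 / 4.6 = 9.130 d.
Sum = 16.391 ≈ 16.4 days.

16.4 days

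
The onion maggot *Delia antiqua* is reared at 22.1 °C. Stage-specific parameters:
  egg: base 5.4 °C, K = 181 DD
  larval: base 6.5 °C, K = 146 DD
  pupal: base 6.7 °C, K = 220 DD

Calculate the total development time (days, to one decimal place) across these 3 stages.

egg: 181 / (22.1 − 5.4) = 181 / 16.7 = 10.838 d.
larval: 146 / (22.1 − 6.5) = 146 / 15.6 = 9.359 d.
pupal: 220 / (22.1 − 6.7) = 220 / 15.4 = 14.286 d.
Sum = 34.483 ≈ 34.5 days.

34.5 days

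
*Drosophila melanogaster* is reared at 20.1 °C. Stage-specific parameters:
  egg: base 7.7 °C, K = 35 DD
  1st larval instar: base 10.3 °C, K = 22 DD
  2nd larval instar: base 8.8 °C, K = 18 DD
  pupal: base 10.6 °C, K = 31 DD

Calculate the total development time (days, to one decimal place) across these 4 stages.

9.9 days

egg: 35 / (20.1 − 7.7) = 35 / 12.4 = 2.823 d.
1st larval instar: 22 / (20.1 − 10.3) = 22 / 9.8 = 2.245 d.
2nd larval instar: 18 / (20.1 − 8.8) = 18 / 11.3 = 1.593 d.
pupal: 31 / (20.1 − 10.6) = 31 / 9.5 = 3.263 d.
Sum = 9.924 ≈ 9.9 days.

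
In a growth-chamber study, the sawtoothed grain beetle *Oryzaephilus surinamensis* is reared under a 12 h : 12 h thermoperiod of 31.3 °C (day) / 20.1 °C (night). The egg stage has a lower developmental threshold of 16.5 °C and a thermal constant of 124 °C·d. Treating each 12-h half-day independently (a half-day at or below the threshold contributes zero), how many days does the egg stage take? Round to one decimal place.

Day half: max(0, 31.3 − 16.5) × 0.5 = 14.8 × 0.5 = 7.40 DD.
Night half: max(0, 20.1 − 16.5) × 0.5 = 3.6 × 0.5 = 1.80 DD.
Per 24 h: 9.20 DD/day.
Duration = 124 / 9.20 = 13.478 ≈ 13.5 days.

13.5 days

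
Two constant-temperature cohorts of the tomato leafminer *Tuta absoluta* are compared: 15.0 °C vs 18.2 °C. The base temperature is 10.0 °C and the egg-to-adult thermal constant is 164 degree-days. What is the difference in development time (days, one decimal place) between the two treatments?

12.8 days

At 15.0 °C: 164 / (15.0 − 10.0) = 164 / 5.0 = 32.800 d.
At 18.2 °C: 164 / (18.2 − 10.0) = 164 / 8.2 = 20.000 d.
Difference = |32.800 − 20.000| = 12.800 ≈ 12.8 days.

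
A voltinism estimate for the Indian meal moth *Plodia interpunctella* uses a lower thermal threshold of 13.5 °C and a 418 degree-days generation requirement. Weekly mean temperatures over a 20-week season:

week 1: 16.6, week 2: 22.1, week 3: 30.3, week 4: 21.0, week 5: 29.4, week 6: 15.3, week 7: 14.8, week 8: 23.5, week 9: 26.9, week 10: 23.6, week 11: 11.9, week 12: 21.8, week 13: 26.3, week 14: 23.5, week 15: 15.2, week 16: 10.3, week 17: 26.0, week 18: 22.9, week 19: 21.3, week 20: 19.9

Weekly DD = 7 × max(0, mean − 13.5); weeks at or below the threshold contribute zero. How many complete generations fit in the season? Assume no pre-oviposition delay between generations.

Weekly DD (7 × max(0, T̄ − 13.5)): 21.7, 60.2, 117.6, 52.5, 111.3, 12.6, 9.1, 70.0, 93.8, 70.7, 0.0, 58.1, 89.6, 70.0, 11.9, 0.0, 87.5, 65.8, 54.6, 44.8.
Season total = 1101.8 DD.
Complete generations = ⌊1101.8 / 418⌋ = 2.

2 generations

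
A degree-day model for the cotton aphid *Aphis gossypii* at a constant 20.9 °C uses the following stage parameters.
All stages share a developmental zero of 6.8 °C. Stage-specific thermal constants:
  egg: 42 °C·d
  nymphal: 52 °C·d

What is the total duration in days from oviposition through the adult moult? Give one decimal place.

Daily accumulation at 20.9 °C = 20.9 − 6.8 = 14.1 DD/day.
Total K = 42 + 52 = 94 DD.
Total duration = 94 / 14.1 = 6.667 ≈ 6.7 days.

6.7 days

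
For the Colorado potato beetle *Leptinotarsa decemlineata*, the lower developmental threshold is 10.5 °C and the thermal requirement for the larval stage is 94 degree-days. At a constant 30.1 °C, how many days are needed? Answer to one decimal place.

Daily accumulation = 30.1 − 10.5 = 19.6 DD/day.
Duration = 94 / 19.6 = 4.796 ≈ 4.8 days.

4.8 days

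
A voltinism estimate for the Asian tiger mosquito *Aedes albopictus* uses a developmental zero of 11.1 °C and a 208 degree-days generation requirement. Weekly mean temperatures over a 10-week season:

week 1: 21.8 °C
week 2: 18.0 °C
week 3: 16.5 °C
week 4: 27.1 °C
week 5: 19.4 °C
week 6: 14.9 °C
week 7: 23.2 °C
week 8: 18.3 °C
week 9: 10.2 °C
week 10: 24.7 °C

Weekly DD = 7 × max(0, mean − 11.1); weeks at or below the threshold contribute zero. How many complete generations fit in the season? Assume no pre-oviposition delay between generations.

Weekly DD (7 × max(0, T̄ − 11.1)): 74.9, 48.3, 37.8, 112.0, 58.1, 26.6, 84.7, 50.4, 0.0, 95.2.
Season total = 588.0 DD.
Complete generations = ⌊588.0 / 208⌋ = 2.

2 generations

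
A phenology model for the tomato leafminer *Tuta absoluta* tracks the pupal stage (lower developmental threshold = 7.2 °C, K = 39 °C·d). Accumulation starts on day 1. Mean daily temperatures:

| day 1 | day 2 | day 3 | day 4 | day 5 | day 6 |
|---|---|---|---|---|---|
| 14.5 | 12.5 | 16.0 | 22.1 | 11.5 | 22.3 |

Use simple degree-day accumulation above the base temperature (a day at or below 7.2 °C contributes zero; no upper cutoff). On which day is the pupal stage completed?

day 5

Daily DD above 7.2 °C: 7.3, 5.3, 8.8, 14.9, 4.3, 15.1.
Cumulative: 7.3, 12.6, 21.4, 36.3, 40.6, 55.7.
The total first reaches 39 DD on day 5.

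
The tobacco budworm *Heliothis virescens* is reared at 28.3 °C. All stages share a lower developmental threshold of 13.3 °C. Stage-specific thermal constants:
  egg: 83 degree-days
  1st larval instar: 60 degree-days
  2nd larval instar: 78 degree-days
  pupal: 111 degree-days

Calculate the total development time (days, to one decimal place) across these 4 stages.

22.1 days

Daily accumulation at 28.3 °C = 28.3 − 13.3 = 15.0 DD/day.
Total K = 83 + 60 + 78 + 111 = 332 DD.
Total duration = 332 / 15.0 = 22.133 ≈ 22.1 days.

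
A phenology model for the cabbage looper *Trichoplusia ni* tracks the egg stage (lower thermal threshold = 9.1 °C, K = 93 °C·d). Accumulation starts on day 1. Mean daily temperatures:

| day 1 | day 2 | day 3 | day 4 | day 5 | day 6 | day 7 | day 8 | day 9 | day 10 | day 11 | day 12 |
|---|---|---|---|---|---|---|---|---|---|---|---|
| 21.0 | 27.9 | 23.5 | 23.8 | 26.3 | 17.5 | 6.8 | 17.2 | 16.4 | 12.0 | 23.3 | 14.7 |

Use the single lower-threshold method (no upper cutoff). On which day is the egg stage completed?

day 8

Daily DD above 9.1 °C: 11.9, 18.8, 14.4, 14.7, 17.2, 8.4, 0.0, 8.1, 7.3, 2.9, 14.2, 5.6.
Cumulative: 11.9, 30.7, 45.1, 59.8, 77.0, 85.4, 85.4, 93.5, 100.8, 103.7, 117.9, 123.5.
The total first reaches 93 DD on day 8.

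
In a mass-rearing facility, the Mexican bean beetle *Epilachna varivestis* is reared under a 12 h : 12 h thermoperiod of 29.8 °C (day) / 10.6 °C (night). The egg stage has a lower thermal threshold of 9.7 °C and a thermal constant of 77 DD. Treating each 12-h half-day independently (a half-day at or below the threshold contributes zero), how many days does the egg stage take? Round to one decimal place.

Day half: max(0, 29.8 − 9.7) × 0.5 = 20.1 × 0.5 = 10.05 DD.
Night half: max(0, 10.6 − 9.7) × 0.5 = 0.9 × 0.5 = 0.45 DD.
Per 24 h: 10.50 DD/day.
Duration = 77 / 10.50 = 7.333 ≈ 7.3 days.

7.3 days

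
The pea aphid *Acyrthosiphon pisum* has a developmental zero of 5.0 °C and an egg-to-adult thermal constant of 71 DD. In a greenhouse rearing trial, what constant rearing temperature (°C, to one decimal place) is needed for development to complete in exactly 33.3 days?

7.1 °C

Required daily accumulation = 71 / 33.3 = 2.132 DD/day.
T = T_base + 2.132 = 5.0 + 2.132 = 7.132 ≈ 7.1 °C.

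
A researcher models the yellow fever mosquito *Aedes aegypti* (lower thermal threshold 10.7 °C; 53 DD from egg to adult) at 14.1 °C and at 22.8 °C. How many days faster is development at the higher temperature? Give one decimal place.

At 14.1 °C: 53 / (14.1 − 10.7) = 53 / 3.4 = 15.588 d.
At 22.8 °C: 53 / (22.8 − 10.7) = 53 / 12.1 = 4.380 d.
Difference = |15.588 − 4.380| = 11.208 ≈ 11.2 days.

11.2 days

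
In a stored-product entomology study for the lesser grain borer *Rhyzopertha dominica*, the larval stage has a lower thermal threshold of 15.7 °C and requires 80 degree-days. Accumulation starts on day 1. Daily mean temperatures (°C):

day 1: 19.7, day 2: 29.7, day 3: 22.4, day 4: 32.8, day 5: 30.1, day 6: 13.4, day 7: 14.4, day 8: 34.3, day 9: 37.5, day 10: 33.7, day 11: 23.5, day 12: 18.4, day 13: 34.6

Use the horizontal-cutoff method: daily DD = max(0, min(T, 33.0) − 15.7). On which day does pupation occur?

day 9

Daily DD above 15.7 °C (capped at 17.3): 4.0, 14.0, 6.7, 17.1, 14.4, 0.0, 0.0, 17.3, 17.3, 17.3, 7.8, 2.7, 17.3.
Cumulative: 4.0, 18.0, 24.7, 41.8, 56.2, 56.2, 56.2, 73.5, 90.8, 108.1, 115.9, 118.6, 135.9.
The total first reaches 80 DD on day 9.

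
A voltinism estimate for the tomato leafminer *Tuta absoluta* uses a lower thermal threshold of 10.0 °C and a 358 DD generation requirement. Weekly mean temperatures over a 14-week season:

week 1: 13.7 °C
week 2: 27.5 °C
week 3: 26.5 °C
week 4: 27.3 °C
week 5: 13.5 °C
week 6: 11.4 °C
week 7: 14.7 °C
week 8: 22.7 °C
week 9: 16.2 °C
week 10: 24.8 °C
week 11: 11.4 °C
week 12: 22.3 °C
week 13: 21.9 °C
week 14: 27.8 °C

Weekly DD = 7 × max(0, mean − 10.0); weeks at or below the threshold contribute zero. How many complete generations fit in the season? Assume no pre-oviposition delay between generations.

Weekly DD (7 × max(0, T̄ − 10.0)): 25.9, 122.5, 115.5, 121.1, 24.5, 9.8, 32.9, 88.9, 43.4, 103.6, 9.8, 86.1, 83.3, 124.6.
Season total = 991.9 DD.
Complete generations = ⌊991.9 / 358⌋ = 2.

2 generations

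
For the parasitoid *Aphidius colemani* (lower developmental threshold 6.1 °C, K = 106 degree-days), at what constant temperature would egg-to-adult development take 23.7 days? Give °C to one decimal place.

Required daily accumulation = 106 / 23.7 = 4.473 DD/day.
T = T_base + 4.473 = 6.1 + 4.473 = 10.573 ≈ 10.6 °C.

10.6 °C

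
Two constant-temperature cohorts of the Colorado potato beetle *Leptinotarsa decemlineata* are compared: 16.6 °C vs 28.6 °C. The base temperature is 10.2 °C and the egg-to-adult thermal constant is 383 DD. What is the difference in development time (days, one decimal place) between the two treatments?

At 16.6 °C: 383 / (16.6 − 10.2) = 383 / 6.4 = 59.844 d.
At 28.6 °C: 383 / (28.6 − 10.2) = 383 / 18.4 = 20.815 d.
Difference = |59.844 − 20.815| = 39.029 ≈ 39.0 days.

39.0 days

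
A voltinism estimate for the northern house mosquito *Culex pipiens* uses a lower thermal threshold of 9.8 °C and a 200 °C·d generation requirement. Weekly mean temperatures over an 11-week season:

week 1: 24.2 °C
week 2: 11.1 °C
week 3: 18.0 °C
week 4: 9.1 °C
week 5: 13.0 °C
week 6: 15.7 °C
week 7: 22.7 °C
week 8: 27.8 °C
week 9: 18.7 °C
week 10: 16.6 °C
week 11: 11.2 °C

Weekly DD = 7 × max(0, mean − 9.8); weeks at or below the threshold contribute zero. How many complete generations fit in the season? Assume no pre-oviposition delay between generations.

Weekly DD (7 × max(0, T̄ − 9.8)): 100.8, 9.1, 57.4, 0.0, 22.4, 41.3, 90.3, 126.0, 62.3, 47.6, 9.8.
Season total = 567.0 DD.
Complete generations = ⌊567.0 / 200⌋ = 2.

2 generations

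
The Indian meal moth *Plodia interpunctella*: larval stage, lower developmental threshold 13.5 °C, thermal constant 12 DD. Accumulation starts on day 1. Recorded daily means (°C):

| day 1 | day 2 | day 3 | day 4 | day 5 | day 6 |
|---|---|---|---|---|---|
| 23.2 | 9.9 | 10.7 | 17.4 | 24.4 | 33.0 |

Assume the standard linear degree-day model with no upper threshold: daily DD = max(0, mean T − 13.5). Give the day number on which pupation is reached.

day 4

Daily DD above 13.5 °C: 9.7, 0.0, 0.0, 3.9, 10.9, 19.5.
Cumulative: 9.7, 9.7, 9.7, 13.6, 24.5, 44.0.
The total first reaches 12 DD on day 4.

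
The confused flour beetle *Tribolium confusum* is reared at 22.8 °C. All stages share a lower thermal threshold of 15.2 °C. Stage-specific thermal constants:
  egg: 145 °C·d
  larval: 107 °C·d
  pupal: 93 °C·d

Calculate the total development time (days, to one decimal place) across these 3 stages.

Daily accumulation at 22.8 °C = 22.8 − 15.2 = 7.6 DD/day.
Total K = 145 + 107 + 93 = 345 DD.
Total duration = 345 / 7.6 = 45.395 ≈ 45.4 days.

45.4 days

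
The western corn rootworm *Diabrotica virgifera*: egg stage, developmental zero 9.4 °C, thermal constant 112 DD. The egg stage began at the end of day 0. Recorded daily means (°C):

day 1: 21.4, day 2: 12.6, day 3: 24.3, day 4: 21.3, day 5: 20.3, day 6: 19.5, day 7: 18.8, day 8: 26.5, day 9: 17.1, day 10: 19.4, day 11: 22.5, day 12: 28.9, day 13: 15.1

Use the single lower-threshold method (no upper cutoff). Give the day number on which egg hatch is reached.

Daily DD above 9.4 °C: 12.0, 3.2, 14.9, 11.9, 10.9, 10.1, 9.4, 17.1, 7.7, 10.0, 13.1, 19.5, 5.7.
Cumulative: 12.0, 15.2, 30.1, 42.0, 52.9, 63.0, 72.4, 89.5, 97.2, 107.2, 120.3, 139.8, 145.5.
The total first reaches 112 DD on day 11.

day 11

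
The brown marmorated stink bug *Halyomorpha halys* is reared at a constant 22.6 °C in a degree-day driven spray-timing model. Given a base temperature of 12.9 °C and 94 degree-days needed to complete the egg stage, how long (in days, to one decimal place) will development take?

Daily accumulation = 22.6 − 12.9 = 9.7 DD/day.
Duration = 94 / 9.7 = 9.691 ≈ 9.7 days.

9.7 days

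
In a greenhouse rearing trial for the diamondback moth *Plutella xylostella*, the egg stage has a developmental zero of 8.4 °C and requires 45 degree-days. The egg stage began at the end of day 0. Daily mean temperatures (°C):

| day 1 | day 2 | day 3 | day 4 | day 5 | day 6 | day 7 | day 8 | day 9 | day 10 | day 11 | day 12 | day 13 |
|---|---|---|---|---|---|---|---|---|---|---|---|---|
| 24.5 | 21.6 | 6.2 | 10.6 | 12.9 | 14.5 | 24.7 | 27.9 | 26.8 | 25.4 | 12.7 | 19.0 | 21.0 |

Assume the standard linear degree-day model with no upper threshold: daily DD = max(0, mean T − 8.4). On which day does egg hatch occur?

Daily DD above 8.4 °C: 16.1, 13.2, 0.0, 2.2, 4.5, 6.1, 16.3, 19.5, 18.4, 17.0, 4.3, 10.6, 12.6.
Cumulative: 16.1, 29.3, 29.3, 31.5, 36.0, 42.1, 58.4, 77.9, 96.3, 113.3, 117.6, 128.2, 140.8.
The total first reaches 45 DD on day 7.

day 7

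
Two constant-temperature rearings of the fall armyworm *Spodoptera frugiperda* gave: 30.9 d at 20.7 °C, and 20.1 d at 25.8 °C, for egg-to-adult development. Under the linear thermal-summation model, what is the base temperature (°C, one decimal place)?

11.2 °C

Under the model K = D·(T − T_b), so D₁·(T₁ − T_b) = D₂·(T₂ − T_b).
30.9·(20.7 − T_b) = 20.1·(25.8 − T_b)
T_b = (30.9·20.7 − 20.1·25.8) / (30.9 − 20.1) = 121.05 / 10.8 = 11.208 °C ≈ 11.2 °C.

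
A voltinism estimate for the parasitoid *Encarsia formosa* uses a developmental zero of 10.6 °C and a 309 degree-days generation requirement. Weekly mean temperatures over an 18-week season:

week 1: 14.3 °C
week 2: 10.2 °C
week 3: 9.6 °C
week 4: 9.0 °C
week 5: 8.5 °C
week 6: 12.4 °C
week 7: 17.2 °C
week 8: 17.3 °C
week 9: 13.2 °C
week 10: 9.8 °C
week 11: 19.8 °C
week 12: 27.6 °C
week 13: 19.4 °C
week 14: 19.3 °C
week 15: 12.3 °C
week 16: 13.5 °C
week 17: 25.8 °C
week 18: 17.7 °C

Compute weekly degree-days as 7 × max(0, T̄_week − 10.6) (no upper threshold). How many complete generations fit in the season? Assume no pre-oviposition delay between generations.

Weekly DD (7 × max(0, T̄ − 10.6)): 25.9, 0.0, 0.0, 0.0, 0.0, 12.6, 46.2, 46.9, 18.2, 0.0, 64.4, 119.0, 61.6, 60.9, 11.9, 20.3, 106.4, 49.7.
Season total = 644.0 DD.
Complete generations = ⌊644.0 / 309⌋ = 2.

2 generations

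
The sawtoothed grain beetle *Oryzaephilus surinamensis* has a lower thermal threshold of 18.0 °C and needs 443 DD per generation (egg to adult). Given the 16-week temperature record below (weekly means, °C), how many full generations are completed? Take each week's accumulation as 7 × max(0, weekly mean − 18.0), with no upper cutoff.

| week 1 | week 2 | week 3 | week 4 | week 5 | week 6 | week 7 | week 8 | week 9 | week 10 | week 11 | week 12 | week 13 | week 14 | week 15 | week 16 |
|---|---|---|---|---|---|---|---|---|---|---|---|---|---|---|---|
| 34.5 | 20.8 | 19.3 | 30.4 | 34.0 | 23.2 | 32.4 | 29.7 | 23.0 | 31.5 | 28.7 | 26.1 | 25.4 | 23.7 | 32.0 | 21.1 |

2 generations

Weekly DD (7 × max(0, T̄ − 18.0)): 115.5, 19.6, 9.1, 86.8, 112.0, 36.4, 100.8, 81.9, 35.0, 94.5, 74.9, 56.7, 51.8, 39.9, 98.0, 21.7.
Season total = 1034.6 DD.
Complete generations = ⌊1034.6 / 443⌋ = 2.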